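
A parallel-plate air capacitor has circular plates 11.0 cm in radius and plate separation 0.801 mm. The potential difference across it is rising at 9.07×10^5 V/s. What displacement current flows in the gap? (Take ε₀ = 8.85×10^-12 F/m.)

3.81×10^-4 A

The field between the plates is E = V/d, so dE/dt = (9.07×10^5)/(8.01×10^-4 m) = 1.132×10^9 V/(m·s).
I_d = ε₀ A (dE/dt) = (8.85×10^-12)(0.03801)(1.132×10^9) = 3.81×10^-4 A.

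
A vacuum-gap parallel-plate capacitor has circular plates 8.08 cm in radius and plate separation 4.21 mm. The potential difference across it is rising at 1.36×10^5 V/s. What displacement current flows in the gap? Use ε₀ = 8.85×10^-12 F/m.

The field between the plates is E = V/d, so dE/dt = (1.36×10^5)/(4.21×10^-3 m) = 3.230×10^7 V/(m·s).
I_d = ε₀ A (dE/dt) = (8.85×10^-12)(0.02051)(3.230×10^7) = 5.86×10^-6 A.

5.86×10^-6 A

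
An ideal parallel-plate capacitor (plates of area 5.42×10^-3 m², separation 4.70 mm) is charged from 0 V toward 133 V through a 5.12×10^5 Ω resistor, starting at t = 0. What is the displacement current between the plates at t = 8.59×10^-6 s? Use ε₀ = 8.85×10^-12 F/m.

With C = ε₀A/d = (8.85×10^-12)(5.42×10^-3)/(4.70×10^-3) = 1.021×10^-11 F, the time constant is τ = RC = 5.228×10^-6 s, so t/τ = 1.643 and e^(−t/τ) = 0.1934.
I_d = I_cond = (V₀/R) e^(−t/τ) = (2.598×10^-4)(0.1934) = 5.02×10^-5 A.

5.02×10^-5 A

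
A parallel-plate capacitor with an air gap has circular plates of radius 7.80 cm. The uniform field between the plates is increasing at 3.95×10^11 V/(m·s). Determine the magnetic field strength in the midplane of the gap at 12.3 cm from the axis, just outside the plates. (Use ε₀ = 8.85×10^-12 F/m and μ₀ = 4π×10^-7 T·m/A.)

Through the whole plate area (πR² = 0.01911 m²), I_d = ε₀ πR² dE/dt = 0.06680 A.
With r > R the enclosed displacement current is the full I_d; B = μ₀ I_d / (2πr) = 1.09×10^-7 T.

1.09×10^-7 T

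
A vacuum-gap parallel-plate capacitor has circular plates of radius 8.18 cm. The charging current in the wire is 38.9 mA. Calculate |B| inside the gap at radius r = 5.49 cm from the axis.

6.38×10^-8 T

Between the plates the displacement current equals the wire current: I_d = 38.9 mA = 0.0389 A.
For r < R the Ampère–Maxwell law gives B(2πr) = μ₀ I_d (r²/R²), so B = μ₀ I_d r/(2πR²) = (4π×10^-7)(0.0389)(0.0549)/(2π·0.0818²) = 6.38×10^-8 T.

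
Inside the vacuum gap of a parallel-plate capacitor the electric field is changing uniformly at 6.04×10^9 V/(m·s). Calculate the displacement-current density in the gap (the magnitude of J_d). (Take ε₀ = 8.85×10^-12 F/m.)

The displacement-current density is ε₀ ∂E/∂t = (8.85×10^-12)(6.04×10^9) = 0.0535 A/m².

0.0535 A/m²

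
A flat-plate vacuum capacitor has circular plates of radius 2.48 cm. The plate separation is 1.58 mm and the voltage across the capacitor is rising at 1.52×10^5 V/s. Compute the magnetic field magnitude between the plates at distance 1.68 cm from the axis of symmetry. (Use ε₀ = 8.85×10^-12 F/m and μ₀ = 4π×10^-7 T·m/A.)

dE/dt = (dV/dt)/d = 9.620×10^7 V/(m·s); I_d = ε₀(πR²)(dE/dt) = (8.85×10^-12)(1.932×10^-3)(9.620×10^7) = 1.645×10^-6 A.
∮B·dl = μ₀ I_d,enc with I_d,enc = I_d r²/R² = 7.549×10^-7 A; so B = μ₀ I_d,enc/(2πr) = 8.99×10^-12 T.

8.99×10^-12 T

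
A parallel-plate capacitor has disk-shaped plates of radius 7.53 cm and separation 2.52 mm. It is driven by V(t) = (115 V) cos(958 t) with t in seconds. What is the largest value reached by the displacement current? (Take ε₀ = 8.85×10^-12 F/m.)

(dE/dt)_max = V₀ω/d = 4.372×10^7 V/(m·s); ω = 958 rad/s.
I_d,max = ε₀ A (dE/dt)_max = (8.85×10^-12)(0.01781)(4.372×10^7) = 6.89×10^-6 A.

6.89×10^-6 A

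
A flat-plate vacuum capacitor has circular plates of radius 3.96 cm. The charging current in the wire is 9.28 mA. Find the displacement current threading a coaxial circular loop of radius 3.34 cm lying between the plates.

By continuity the displacement current in the gap matches the conduction current: I_d = 9.28×10^-3 A.
The field is uniform, so I_d,enc = I_d (r/R)² = (9.28×10^-3)(3.34/3.96)² = 6.60×10^-3 A.

6.60×10^-3 A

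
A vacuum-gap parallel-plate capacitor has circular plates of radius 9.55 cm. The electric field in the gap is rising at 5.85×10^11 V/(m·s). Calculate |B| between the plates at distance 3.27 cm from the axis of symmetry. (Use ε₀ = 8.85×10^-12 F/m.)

1.06×10^-7 T

Total displacement current: I_d = ε₀(πR²)(dE/dt) = (8.85×10^-12)(0.02865)(5.85×10^11) = 0.1483 A.
∮B·dl = μ₀ I_d,enc with I_d,enc = I_d r²/R² = 0.01739 A; so B = μ₀ I_d,enc/(2πr) = 1.06×10^-7 T.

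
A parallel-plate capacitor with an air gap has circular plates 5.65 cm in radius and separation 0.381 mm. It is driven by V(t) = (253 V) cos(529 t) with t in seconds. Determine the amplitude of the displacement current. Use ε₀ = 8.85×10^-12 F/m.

(dE/dt)_max = V₀ω/d = 3.513×10^8 V/(m·s); ω = 529 rad/s.
I_d,max = ε₀ A (dE/dt)_max = (8.85×10^-12)(0.01003)(3.513×10^8) = 3.12×10^-5 A.

3.12×10^-5 A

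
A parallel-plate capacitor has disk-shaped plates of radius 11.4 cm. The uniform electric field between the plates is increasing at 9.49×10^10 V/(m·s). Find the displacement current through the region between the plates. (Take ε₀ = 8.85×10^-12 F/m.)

0.0343 A

With a uniform field, Φ_E = EA, so I_d = ε₀ A dE/dt = 0.0343 A.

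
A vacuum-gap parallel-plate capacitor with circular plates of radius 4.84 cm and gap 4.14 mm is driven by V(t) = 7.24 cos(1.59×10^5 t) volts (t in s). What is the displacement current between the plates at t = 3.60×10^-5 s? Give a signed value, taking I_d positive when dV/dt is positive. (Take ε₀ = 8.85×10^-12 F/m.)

9.61×10^-6 A

C = ε₀A/d = (8.85×10^-12)(7.359×10^-3)/(4.14×10^-3) = 1.573×10^-11 F. dV/dt = V₀ω·−sin(ωt); at ωt = 5.724 rad this factor is 0.5305.
I_d = C dV/dt = (1.573×10^-11)(7.24)(1.59×10^5)(0.5305) = 9.61×10^-6 A.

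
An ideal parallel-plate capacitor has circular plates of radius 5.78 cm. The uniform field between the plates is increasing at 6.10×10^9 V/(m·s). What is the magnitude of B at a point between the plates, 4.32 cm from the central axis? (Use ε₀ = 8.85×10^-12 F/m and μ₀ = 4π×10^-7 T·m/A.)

1.47×10^-9 T

Through the whole plate area (πR² = 0.01050 m²), I_d = ε₀ πR² dE/dt = 5.668×10^-4 A.
For r < R the Ampère–Maxwell law gives B(2πr) = μ₀ I_d (r²/R²), so B = μ₀ I_d r/(2πR²) = (4π×10^-7)(5.668×10^-4)(0.0432)/(2π·0.0578²) = 1.47×10^-9 T.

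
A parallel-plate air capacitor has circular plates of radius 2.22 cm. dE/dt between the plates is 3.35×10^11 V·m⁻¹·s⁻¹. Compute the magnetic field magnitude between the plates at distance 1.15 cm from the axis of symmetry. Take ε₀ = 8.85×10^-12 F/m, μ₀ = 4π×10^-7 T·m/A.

2.14×10^-8 T

I_d = ε₀ dΦ_E/dt = ε₀ πR² (dE/dt) = (8.85×10^-12)(1.548×10^-3)(3.35×10^11) = 4.589×10^-3 A through the full plate area.
An Ampèrian loop of radius r encloses a fraction (r/R)² of I_d. Then B·2πr = μ₀ I_d (r/R)², giving B = μ₀ I_d r/(2πR²) = 2.14×10^-8 T.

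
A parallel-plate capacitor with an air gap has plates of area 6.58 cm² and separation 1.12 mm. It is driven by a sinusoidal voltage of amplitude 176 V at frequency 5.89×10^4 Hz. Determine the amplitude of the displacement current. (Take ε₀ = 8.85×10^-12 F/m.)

The displacement current equals the conduction current C dV/dt, which peaks at C V₀ ω.
With C = ε₀A/d = (8.85×10^-12)(6.58×10^-4)/(1.12×10^-3) = 5.199×10^-12 F and ω = 2πf = 3.701×10^5 rad/s, I_d,max = (5.199×10^-12)(176)(3.701×10^5) = 3.39×10^-4 A.

3.39×10^-4 A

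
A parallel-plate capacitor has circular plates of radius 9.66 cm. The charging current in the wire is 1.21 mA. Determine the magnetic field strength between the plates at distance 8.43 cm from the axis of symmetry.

2.19×10^-9 T

No conduction current crosses the gap, so I_d there equals the 1.21×10^-3 A in the leads.
∮B·dl = μ₀ I_d,enc with I_d,enc = I_d r²/R² = 9.215×10^-4 A; so B = μ₀ I_d,enc/(2πr) = 2.19×10^-9 T.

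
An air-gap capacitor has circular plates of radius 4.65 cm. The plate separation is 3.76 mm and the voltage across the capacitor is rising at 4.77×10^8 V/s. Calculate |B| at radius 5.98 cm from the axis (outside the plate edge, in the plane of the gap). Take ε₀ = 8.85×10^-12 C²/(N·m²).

2.55×10^-8 T

With E = V/d, dE/dt = 1.269×10^11 V/(m·s) and πR² = 6.793×10^-3 m², giving I_d = ε₀ πR² dE/dt = 7.629×10^-3 A.
Outside the plates the loop encloses all of I_d, so B·2πr = μ₀ I_d and B = 2.55×10^-8 T.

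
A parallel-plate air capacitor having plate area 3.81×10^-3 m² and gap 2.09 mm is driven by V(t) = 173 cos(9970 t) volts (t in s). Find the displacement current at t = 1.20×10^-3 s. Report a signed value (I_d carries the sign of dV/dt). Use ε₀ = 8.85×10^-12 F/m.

1.58×10^-5 A

C = ε₀A/d = (8.85×10^-12)(3.81×10^-3)/(2.09×10^-3) = 1.613×10^-11 F. dV/dt = V₀ω·−sin(ωt); at ωt = 11.964 rad this factor is 0.5666.
I_d = C dV/dt = (1.613×10^-11)(173)(9970)(0.5666) = 1.58×10^-5 A.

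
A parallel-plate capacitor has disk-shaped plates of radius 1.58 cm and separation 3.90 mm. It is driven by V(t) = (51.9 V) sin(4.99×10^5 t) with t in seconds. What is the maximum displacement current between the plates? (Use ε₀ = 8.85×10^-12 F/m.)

(dE/dt)_max = V₀ω/d = 6.641×10^9 V/(m·s); ω = 4.99×10^5 rad/s.
I_d,max = ε₀ A (dE/dt)_max = (8.85×10^-12)(7.843×10^-4)(6.641×10^9) = 4.61×10^-5 A.

4.61×10^-5 A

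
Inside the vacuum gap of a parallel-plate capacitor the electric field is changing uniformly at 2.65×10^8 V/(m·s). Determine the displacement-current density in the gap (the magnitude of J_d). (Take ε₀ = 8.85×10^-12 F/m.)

2.35×10^-3 A/m²

The displacement-current density is ε₀ ∂E/∂t = (8.85×10^-12)(2.65×10^8) = 2.35×10^-3 A/m².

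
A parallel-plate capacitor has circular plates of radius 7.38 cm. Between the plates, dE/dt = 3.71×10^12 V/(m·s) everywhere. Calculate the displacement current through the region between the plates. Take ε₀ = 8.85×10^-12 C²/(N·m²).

0.562 A

With a uniform field, Φ_E = EA, so I_d = ε₀ A dE/dt = 0.562 A.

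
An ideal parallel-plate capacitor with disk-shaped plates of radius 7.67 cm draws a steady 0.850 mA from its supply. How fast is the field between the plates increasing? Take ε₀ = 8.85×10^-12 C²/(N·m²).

The displacement current between the plates equals the conduction current, I_d = 0.850 mA.
Inverting I_d = ε₀ A dE/dt gives dE/dt = 8.50×10^-4 / (8.85×10^-12 · 0.01848) = 5.20×10^9 V/(m·s).

5.20×10^9 V/(m·s)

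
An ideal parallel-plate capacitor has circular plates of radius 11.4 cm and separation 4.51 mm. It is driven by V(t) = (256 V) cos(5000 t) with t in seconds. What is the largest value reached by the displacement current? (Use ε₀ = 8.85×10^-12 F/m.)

1.03×10^-4 A

C = ε₀A/d = (8.85×10^-12)(0.04083)/(4.51×10^-3) = 8.012×10^-11 F; ω = 5000 rad/s.
I_d = C dV/dt, so |I_d|_max = C V₀ ω = (8.012×10^-11)(256)(5000) = 1.03×10^-4 A.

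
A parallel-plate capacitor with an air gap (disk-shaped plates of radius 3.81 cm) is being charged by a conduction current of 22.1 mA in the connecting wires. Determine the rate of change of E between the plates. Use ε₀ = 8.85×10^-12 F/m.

5.48×10^11 V/(m·s)

By continuity, I_d in the gap equals the 22.1 mA flowing in the wire.
Inverting I_d = ε₀ A dE/dt gives dE/dt = 0.0221 / (8.85×10^-12 · 4.560×10^-3) = 5.48×10^11 V/(m·s).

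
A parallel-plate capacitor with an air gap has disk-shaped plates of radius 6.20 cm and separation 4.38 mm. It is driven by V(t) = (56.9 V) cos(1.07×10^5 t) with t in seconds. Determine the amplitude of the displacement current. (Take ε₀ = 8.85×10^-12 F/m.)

(dE/dt)_max = V₀ω/d = 1.390×10^9 V/(m·s); ω = 1.07×10^5 rad/s.
I_d,max = ε₀ A (dE/dt)_max = (8.85×10^-12)(0.01208)(1.390×10^9) = 1.49×10^-4 A.

1.49×10^-4 A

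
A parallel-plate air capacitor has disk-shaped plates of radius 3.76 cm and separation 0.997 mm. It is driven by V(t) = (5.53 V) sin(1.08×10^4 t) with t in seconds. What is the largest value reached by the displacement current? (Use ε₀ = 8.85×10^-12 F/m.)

2.35×10^-6 A

(dE/dt)_max = V₀ω/d = 5.990×10^7 V/(m·s); ω = 1.08×10^4 rad/s.
I_d,max = ε₀ A (dE/dt)_max = (8.85×10^-12)(4.441×10^-3)(5.990×10^7) = 2.35×10^-6 A.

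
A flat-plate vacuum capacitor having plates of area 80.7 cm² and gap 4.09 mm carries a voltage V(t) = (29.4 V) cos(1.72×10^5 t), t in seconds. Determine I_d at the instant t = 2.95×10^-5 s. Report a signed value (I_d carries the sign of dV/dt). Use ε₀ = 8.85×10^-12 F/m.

8.26×10^-5 A

dE/dt = (V₀ω/d)·−sin(ωt) with ωt = 5.074 rad: (29.4)(1.72×10^5)(0.9353)/(4.09×10^-3) = 1.156×10^9 V/(m·s).
I_d = ε₀ A dE/dt = (8.85×10^-12)(8.07×10^-3)(1.156×10^9) = 8.26×10^-5 A.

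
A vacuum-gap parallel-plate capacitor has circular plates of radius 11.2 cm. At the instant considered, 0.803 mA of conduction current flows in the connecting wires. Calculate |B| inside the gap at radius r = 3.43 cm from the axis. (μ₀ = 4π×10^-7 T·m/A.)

By continuity the displacement current in the gap matches the conduction current: I_d = 8.03×10^-4 A.
For r < R the Ampère–Maxwell law gives B(2πr) = μ₀ I_d (r²/R²), so B = μ₀ I_d r/(2πR²) = (4π×10^-7)(8.03×10^-4)(0.0343)/(2π·0.112²) = 4.39×10^-10 T.

4.39×10^-10 T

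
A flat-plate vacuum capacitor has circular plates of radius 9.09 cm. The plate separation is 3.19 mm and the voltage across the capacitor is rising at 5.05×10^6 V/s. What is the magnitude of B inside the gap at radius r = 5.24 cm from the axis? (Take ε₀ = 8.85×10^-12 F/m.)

I_d = C dV/dt with C = ε₀πR²/d = 7.202×10^-11 F, so I_d = (7.202×10^-11)(5.05×10^6) = 3.637×10^-4 A.
An Ampèrian loop of radius r encloses a fraction (r/R)² of I_d. Then B·2πr = μ₀ I_d (r/R)², giving B = μ₀ I_d r/(2πR²) = 4.61×10^-10 T.

4.61×10^-10 T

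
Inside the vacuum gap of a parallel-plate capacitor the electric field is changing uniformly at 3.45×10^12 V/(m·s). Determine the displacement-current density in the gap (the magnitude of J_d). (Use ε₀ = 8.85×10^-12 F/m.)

30.5 A/m²

The displacement-current density is ε₀ ∂E/∂t = (8.85×10^-12)(3.45×10^12) = 30.5 A/m².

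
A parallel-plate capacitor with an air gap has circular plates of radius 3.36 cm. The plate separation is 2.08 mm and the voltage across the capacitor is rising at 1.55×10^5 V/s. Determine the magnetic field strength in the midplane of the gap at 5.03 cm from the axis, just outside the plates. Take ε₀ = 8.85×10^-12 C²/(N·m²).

9.30×10^-12 T

I_d = C dV/dt with C = ε₀πR²/d = 1.509×10^-11 F, so I_d = (1.509×10^-11)(1.55×10^5) = 2.339×10^-6 A.
For r ≥ R the full I_d is enclosed: B = μ₀ I_d/(2πr) = (4π×10^-7)(2.339×10^-6)/(2π·0.0503) = 9.30×10^-12 T.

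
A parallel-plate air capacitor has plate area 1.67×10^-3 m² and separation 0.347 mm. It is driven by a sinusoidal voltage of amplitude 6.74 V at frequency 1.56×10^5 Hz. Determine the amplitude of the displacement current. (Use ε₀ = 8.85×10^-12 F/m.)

2.81×10^-4 A

(dE/dt)_max = V₀ω/d = 1.904×10^10 V/(m·s); ω = 2πf = 9.802×10^5 rad/s.
I_d,max = ε₀ A (dE/dt)_max = (8.85×10^-12)(1.67×10^-3)(1.904×10^10) = 2.81×10^-4 A.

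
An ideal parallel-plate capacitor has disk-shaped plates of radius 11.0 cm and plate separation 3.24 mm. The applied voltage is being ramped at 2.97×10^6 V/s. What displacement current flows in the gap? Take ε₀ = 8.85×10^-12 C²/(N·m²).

3.08×10^-4 A

The displacement current equals the charging current C dV/dt. With C = ε₀A/d = (8.85×10^-12)(0.03801)/(3.24×10^-3) = 1.038×10^-10 F, I_d = (1.038×10^-10)(2.97×10^6) = 3.08×10^-4 A.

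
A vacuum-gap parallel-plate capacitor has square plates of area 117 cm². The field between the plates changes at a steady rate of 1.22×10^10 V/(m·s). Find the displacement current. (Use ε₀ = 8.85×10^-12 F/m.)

I_d = ε₀ A (dE/dt) = (8.85×10^-12)(0.0117 m²)(1.22×10^10) = 1.26×10^-3 A.

1.26×10^-3 A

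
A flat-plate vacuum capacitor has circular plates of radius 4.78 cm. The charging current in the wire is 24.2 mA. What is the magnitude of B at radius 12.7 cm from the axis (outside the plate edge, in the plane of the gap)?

Between the plates the displacement current equals the wire current: I_d = 24.2 mA = 0.0242 A.
For r ≥ R the full I_d is enclosed: B = μ₀ I_d/(2πr) = (4π×10^-7)(0.0242)/(2π·0.127) = 3.81×10^-8 T.

3.81×10^-8 T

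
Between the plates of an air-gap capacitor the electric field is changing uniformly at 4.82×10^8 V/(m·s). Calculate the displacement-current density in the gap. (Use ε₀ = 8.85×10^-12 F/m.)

4.27×10^-3 A/m²

The displacement-current density is ε₀ ∂E/∂t = (8.85×10^-12)(4.82×10^8) = 4.27×10^-3 A/m².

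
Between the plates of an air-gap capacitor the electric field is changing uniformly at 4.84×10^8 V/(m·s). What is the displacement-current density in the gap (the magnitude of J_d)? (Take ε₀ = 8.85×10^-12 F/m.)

4.28×10^-3 A/m²

The displacement-current density is ε₀ ∂E/∂t = (8.85×10^-12)(4.84×10^8) = 4.28×10^-3 A/m².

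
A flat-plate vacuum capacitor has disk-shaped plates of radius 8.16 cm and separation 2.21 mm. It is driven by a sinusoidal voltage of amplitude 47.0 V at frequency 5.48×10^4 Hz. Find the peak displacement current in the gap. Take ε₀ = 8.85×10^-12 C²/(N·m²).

1.36×10^-3 A

(dE/dt)_max = V₀ω/d = 7.322×10^9 V/(m·s); ω = 2πf = 3.443×10^5 rad/s.
I_d,max = ε₀ A (dE/dt)_max = (8.85×10^-12)(0.02092)(7.322×10^9) = 1.36×10^-3 A.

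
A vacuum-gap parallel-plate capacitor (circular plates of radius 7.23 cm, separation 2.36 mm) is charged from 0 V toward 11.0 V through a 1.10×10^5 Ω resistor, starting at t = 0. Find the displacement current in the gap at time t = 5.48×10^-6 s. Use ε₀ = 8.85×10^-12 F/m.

4.45×10^-5 A

With C = ε₀A/d = (8.85×10^-12)(0.01642)/(2.36×10^-3) = 6.158×10^-11 F, the time constant is τ = RC = 6.774×10^-6 s, so t/τ = 0.8090 and e^(−t/τ) = 0.4453.
I_d = I_cond = (V₀/R) e^(−t/τ) = (1.000×10^-4)(0.4453) = 4.45×10^-5 A.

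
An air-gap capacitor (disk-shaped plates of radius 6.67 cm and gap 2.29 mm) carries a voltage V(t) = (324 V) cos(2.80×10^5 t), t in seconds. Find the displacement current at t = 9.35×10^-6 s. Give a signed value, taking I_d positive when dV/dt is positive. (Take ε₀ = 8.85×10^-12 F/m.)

-2.45×10^-3 A

dV/dt = (324)(2.80×10^5)·−sin(2.618) = -4.536×10^7 V/s.
I_d = C dV/dt with C = ε₀A/d = (8.85×10^-12)(0.01398)/(2.29×10^-3) = 5.403×10^-11 F, so I_d = (5.403×10^-11)(-4.536×10^7) = -2.45×10^-3 A.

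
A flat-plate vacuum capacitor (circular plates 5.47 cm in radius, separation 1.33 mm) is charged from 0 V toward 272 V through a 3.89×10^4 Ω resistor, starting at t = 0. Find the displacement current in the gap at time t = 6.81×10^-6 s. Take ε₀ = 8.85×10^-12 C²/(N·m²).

With C = ε₀A/d = (8.85×10^-12)(9.400×10^-3)/(1.33×10^-3) = 6.255×10^-11 F, the time constant is τ = RC = 2.433×10^-6 s, so t/τ = 2.799 and e^(−t/τ) = 0.06087.
I_d = I_cond = (V₀/R) e^(−t/τ) = (6.992×10^-3)(0.06087) = 4.26×10^-4 A.

4.26×10^-4 A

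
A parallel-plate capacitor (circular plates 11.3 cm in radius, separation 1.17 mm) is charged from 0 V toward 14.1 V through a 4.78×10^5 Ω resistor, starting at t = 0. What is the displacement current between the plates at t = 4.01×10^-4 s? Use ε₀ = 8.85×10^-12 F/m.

C = ε₀A/d = (8.85×10^-12)(0.04011)/(1.17×10^-3) = 3.034×10^-10 F and τ = RC = 1.450×10^-4 s. I_d in the gap equals the RC charging current.
I_d(t) = (V₀/R) e^(−t/τ) = 2.950×10^-5 · e^(−2.766) = 1.86×10^-6 A.

1.86×10^-6 A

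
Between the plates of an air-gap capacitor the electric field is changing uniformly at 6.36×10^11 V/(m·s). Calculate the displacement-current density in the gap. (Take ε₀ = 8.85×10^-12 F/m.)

J_d = ε₀ dE/dt = (8.85×10^-12)(6.36×10^11) = 5.63 A/m².

5.63 A/m²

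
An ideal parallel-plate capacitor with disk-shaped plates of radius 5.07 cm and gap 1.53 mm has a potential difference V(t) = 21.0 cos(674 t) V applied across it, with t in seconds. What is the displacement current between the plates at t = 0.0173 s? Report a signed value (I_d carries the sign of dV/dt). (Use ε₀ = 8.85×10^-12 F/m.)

C = ε₀A/d = (8.85×10^-12)(8.075×10^-3)/(1.53×10^-3) = 4.671×10^-11 F. dV/dt = V₀ω·−sin(ωt); at ωt = 11.6602 rad this factor is 0.7871.
I_d = C dV/dt = (4.671×10^-11)(21.0)(674)(0.7871) = 5.20×10^-7 A.

5.20×10^-7 A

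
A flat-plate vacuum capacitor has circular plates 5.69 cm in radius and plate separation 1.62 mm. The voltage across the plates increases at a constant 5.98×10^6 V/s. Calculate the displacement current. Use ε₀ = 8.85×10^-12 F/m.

The field between the plates is E = V/d, so dE/dt = (5.98×10^6)/(1.62×10^-3 m) = 3.691×10^9 V/(m·s).
I_d = ε₀ A (dE/dt) = (8.85×10^-12)(0.01017)(3.691×10^9) = 3.32×10^-4 A.

3.32×10^-4 A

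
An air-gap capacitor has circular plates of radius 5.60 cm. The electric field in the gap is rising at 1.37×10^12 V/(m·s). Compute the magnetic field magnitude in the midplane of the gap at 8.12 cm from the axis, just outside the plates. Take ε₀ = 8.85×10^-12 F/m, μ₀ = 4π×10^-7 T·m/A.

Total displacement current: I_d = ε₀(πR²)(dE/dt) = (8.85×10^-12)(9.852×10^-3)(1.37×10^12) = 0.1195 A.
Outside the plates the loop encloses all of I_d, so B·2πr = μ₀ I_d and B = 2.94×10^-7 T.

2.94×10^-7 T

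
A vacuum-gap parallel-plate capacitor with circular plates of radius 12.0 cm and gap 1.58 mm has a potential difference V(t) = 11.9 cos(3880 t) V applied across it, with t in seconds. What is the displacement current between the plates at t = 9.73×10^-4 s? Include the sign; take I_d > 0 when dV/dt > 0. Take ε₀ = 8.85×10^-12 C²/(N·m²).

dE/dt = (V₀ω/d)·−sin(ωt) with ωt = 3.77524 rad: (11.9)(3880)(0.5921)/(1.58×10^-3) = 1.730×10^7 V/(m·s).
I_d = ε₀ A dE/dt = (8.85×10^-12)(0.04524)(1.730×10^7) = 6.93×10^-6 A.

6.93×10^-6 A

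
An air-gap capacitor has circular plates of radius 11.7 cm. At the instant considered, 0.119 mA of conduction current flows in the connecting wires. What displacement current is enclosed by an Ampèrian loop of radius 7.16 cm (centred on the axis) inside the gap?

Between the plates the displacement current equals the wire current: I_d = 0.119 mA = 1.19×10^-4 A.
Through an area πr² the displacement current is I_d·(πr²/πR²) = I_d (r/R)² = 4.46×10^-5 A.

4.46×10^-5 A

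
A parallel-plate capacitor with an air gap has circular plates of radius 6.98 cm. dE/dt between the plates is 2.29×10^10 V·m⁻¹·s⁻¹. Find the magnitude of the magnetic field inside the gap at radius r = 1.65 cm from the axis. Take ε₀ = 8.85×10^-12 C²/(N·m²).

2.10×10^-9 T

Total displacement current: I_d = ε₀(πR²)(dE/dt) = (8.85×10^-12)(0.01531)(2.29×10^10) = 3.103×10^-3 A.
For r < R the Ampère–Maxwell law gives B(2πr) = μ₀ I_d (r²/R²), so B = μ₀ I_d r/(2πR²) = (4π×10^-7)(3.103×10^-3)(0.0165)/(2π·0.0698²) = 2.10×10^-9 T.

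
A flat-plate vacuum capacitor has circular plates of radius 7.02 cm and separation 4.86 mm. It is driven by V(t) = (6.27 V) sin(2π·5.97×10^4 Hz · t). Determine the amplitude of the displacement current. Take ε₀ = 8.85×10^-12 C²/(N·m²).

6.63×10^-5 A

(dE/dt)_max = V₀ω/d = 4.839×10^8 V/(m·s); ω = 2πf = 3.751×10^5 rad/s.
I_d,max = ε₀ A (dE/dt)_max = (8.85×10^-12)(0.01548)(4.839×10^8) = 6.63×10^-5 A.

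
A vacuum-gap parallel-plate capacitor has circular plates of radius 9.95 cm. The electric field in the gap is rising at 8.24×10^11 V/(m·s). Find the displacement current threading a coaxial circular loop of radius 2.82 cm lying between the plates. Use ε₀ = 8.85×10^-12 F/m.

Through the whole plate area (πR² = 0.03110 m²), I_d = ε₀ πR² dE/dt = 0.2268 A.
Since J_d is uniform, the enclosed fraction is (r/R)² = 0.08033, giving I_d,enc = 0.0182 A.

0.0182 A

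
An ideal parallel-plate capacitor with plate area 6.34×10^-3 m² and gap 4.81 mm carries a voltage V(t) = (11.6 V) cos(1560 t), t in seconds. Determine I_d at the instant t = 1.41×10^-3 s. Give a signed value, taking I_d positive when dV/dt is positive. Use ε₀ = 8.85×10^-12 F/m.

-1.71×10^-7 A

C = ε₀A/d = (8.85×10^-12)(6.34×10^-3)/(4.81×10^-3) = 1.167×10^-11 F. dV/dt = V₀ω·−sin(ωt); at ωt = 2.1996 rad this factor is -0.8087.
I_d = C dV/dt = (1.167×10^-11)(11.6)(1560)(-0.8087) = -1.71×10^-7 A.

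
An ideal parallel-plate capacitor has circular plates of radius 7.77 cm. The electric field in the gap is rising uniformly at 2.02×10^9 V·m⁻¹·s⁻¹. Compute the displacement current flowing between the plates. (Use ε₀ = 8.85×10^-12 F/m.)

3.39×10^-4 A

The displacement current is ε₀ times dΦ_E/dt = ε₀ A dE/dt = (8.85×10^-12)(0.01897)(2.02×10^9) = 3.39×10^-4 A.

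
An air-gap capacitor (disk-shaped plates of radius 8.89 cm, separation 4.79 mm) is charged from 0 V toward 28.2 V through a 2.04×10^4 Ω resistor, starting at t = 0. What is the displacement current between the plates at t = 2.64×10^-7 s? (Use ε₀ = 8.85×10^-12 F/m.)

1.04×10^-3 A

C = ε₀A/d = (8.85×10^-12)(0.02483)/(4.79×10^-3) = 4.588×10^-11 F and τ = RC = 9.360×10^-7 s. I_d in the gap equals the RC charging current.
I_d(t) = (V₀/R) e^(−t/τ) = 1.382×10^-3 · e^(−0.2821) = 1.04×10^-3 A.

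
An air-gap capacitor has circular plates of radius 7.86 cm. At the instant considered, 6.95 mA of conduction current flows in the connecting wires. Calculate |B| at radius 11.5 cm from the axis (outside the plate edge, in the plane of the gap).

Between the plates the displacement current equals the wire current: I_d = 6.95 mA = 6.95×10^-3 A.
With r > R the enclosed displacement current is the full I_d; B = μ₀ I_d / (2πr) = 1.21×10^-8 T.

1.21×10^-8 T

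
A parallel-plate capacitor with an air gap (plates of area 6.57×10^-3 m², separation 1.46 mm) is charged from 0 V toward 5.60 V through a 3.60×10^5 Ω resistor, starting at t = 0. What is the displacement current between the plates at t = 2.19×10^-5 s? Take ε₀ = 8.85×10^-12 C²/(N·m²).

With C = ε₀A/d = (8.85×10^-12)(6.57×10^-3)/(1.46×10^-3) = 3.983×10^-11 F, the time constant is τ = RC = 1.434×10^-5 s, so t/τ = 1.527 and e^(−t/τ) = 0.2172.
I_d = I_cond = (V₀/R) e^(−t/τ) = (1.556×10^-5)(0.2172) = 3.38×10^-6 A.

3.38×10^-6 A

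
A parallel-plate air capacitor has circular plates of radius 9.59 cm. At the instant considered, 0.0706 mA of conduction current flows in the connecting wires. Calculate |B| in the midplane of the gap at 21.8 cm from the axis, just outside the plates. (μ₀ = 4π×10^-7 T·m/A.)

6.48×10^-11 T

No conduction current crosses the gap, so I_d there equals the 7.06×10^-5 A in the leads.
With r > R the enclosed displacement current is the full I_d; B = μ₀ I_d / (2πr) = 6.48×10^-11 T.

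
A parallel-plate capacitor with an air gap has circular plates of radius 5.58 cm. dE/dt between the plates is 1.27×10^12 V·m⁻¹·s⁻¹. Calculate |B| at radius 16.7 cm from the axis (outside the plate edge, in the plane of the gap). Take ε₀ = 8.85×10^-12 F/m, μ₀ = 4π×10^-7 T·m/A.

1.32×10^-7 T

Total displacement current: I_d = ε₀(πR²)(dE/dt) = (8.85×10^-12)(9.782×10^-3)(1.27×10^12) = 0.1099 A.
Outside the plates the loop encloses all of I_d, so B·2πr = μ₀ I_d and B = 1.32×10^-7 T.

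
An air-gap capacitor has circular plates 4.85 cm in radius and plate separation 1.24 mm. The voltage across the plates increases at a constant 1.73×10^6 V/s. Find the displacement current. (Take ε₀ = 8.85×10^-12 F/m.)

9.12×10^-5 A

The field between the plates is E = V/d, so dE/dt = (1.73×10^6)/(1.24×10^-3 m) = 1.395×10^9 V/(m·s).
I_d = ε₀ A (dE/dt) = (8.85×10^-12)(7.390×10^-3)(1.395×10^9) = 9.12×10^-5 A.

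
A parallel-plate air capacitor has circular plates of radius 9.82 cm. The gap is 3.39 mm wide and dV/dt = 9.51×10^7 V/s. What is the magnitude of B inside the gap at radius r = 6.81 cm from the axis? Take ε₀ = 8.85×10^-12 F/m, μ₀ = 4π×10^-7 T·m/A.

With E = V/d, dE/dt = 2.805×10^10 V/(m·s) and πR² = 0.03030 m², giving I_d = ε₀ πR² dE/dt = 7.522×10^-3 A.
∮B·dl = μ₀ I_d,enc with I_d,enc = I_d r²/R² = 3.617×10^-3 A; so B = μ₀ I_d,enc/(2πr) = 1.06×10^-8 T.

1.06×10^-8 T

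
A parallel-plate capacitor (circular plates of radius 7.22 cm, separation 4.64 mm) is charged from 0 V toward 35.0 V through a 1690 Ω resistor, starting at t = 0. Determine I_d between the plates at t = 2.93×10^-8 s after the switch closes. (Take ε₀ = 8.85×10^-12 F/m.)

0.0119 A

C = ε₀A/d = (8.85×10^-12)(0.01638)/(4.64×10^-3) = 3.124×10^-11 F and τ = RC = 5.280×10^-8 s. I_d in the gap equals the RC charging current.
I_d(t) = (V₀/R) e^(−t/τ) = 0.02071 · e^(−0.5549) = 0.0119 A.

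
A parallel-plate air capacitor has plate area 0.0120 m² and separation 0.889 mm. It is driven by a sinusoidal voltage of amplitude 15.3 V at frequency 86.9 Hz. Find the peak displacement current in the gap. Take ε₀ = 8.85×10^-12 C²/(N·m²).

The displacement current equals the conduction current C dV/dt, which peaks at C V₀ ω.
With C = ε₀A/d = (8.85×10^-12)(0.0120)/(8.89×10^-4) = 1.195×10^-10 F and ω = 2πf = 546.0 rad/s, I_d,max = (1.195×10^-10)(15.3)(546.0) = 9.98×10^-7 A.

9.98×10^-7 A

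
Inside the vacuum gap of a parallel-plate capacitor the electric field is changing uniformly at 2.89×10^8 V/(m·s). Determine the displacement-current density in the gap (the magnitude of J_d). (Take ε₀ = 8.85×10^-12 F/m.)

2.56×10^-3 A/m²

J_d = ε₀ ∂E/∂t, so J_d = 2.56×10^-3 A/m².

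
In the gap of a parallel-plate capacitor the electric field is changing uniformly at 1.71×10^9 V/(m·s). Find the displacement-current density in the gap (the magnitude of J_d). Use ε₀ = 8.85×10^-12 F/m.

0.0151 A/m²

The displacement-current density is ε₀ ∂E/∂t = (8.85×10^-12)(1.71×10^9) = 0.0151 A/m².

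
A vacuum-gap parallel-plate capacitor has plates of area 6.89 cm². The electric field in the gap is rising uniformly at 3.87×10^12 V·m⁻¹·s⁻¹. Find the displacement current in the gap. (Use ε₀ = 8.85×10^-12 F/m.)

With a uniform field, Φ_E = EA, so I_d = ε₀ A dE/dt = 0.0236 A.

0.0236 A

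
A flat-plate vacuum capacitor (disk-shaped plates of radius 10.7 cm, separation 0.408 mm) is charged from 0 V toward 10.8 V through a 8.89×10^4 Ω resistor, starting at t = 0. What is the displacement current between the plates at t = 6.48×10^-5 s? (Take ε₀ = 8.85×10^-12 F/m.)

4.77×10^-5 A

C = ε₀A/d = (8.85×10^-12)(0.03597)/(4.08×10^-4) = 7.802×10^-10 F and τ = RC = 6.936×10^-5 s. I_d in the gap equals the RC charging current.
I_d(t) = (V₀/R) e^(−t/τ) = 1.215×10^-4 · e^(−0.9343) = 4.77×10^-5 A.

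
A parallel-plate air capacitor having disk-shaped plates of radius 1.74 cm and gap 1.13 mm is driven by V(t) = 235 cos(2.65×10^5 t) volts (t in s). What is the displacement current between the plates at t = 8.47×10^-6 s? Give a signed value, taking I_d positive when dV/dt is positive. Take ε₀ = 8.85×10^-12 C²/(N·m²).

dV/dt = (235)(2.65×10^5)·−sin(2.24455) = -4.867×10^7 V/s.
I_d = C dV/dt with C = ε₀A/d = (8.85×10^-12)(9.511×10^-4)/(1.13×10^-3) = 7.449×10^-12 F, so I_d = (7.449×10^-12)(-4.867×10^7) = -3.63×10^-4 A.

-3.63×10^-4 A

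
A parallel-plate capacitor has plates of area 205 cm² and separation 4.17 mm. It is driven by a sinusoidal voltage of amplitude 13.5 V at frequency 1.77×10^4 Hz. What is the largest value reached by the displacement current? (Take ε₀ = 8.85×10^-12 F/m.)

6.53×10^-5 A

C = ε₀A/d = (8.85×10^-12)(0.0205)/(4.17×10^-3) = 4.351×10^-11 F; ω = 2πf = 1.112×10^5 rad/s.
I_d = C dV/dt, so |I_d|_max = C V₀ ω = (4.351×10^-11)(13.5)(1.112×10^5) = 6.53×10^-5 A.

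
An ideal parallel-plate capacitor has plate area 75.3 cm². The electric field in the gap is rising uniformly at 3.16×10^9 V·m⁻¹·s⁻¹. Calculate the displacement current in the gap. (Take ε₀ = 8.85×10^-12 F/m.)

2.11×10^-4 A

The displacement current is ε₀ times dΦ_E/dt = ε₀ A dE/dt = (8.85×10^-12)(7.53×10^-3)(3.16×10^9) = 2.11×10^-4 A.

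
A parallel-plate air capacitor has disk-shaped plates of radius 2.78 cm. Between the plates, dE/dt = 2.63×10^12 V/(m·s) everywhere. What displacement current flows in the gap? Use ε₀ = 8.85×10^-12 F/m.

I_d = ε₀ A (dE/dt) = (8.85×10^-12)(2.428×10^-3 m²)(2.63×10^12) = 0.0565 A.

0.0565 A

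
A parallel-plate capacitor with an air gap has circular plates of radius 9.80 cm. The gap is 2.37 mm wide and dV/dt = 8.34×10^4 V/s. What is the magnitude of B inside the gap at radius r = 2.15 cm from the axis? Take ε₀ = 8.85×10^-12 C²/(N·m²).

I_d = C dV/dt with C = ε₀πR²/d = 1.127×10^-10 F, so I_d = (1.127×10^-10)(8.34×10^4) = 9.399×10^-6 A.
∮B·dl = μ₀ I_d,enc with I_d,enc = I_d r²/R² = 4.524×10^-7 A; so B = μ₀ I_d,enc/(2πr) = 4.21×10^-12 T.

4.21×10^-12 T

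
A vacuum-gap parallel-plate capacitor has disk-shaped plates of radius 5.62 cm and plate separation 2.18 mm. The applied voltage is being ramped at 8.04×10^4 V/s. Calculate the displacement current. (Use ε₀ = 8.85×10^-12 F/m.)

3.24×10^-6 A

E = V/d so dE/dt = (dV/dt)/d = 3.688×10^7 V/(m·s), and I_d = ε₀ A dE/dt = (8.85×10^-12)(9.923×10^-3)(3.688×10^7) = 3.24×10^-6 A.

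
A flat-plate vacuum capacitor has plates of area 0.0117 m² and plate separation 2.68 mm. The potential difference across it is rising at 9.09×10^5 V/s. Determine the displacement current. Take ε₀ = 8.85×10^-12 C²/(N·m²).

The displacement current equals the charging current C dV/dt. With C = ε₀A/d = (8.85×10^-12)(0.0117)/(2.68×10^-3) = 3.864×10^-11 F, I_d = (3.864×10^-11)(9.09×10^5) = 3.51×10^-5 A.

3.51×10^-5 A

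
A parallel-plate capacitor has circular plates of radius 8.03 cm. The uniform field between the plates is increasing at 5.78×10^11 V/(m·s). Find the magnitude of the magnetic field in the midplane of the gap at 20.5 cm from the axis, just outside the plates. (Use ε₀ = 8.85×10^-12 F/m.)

Through the whole plate area (πR² = 0.02026 m²), I_d = ε₀ πR² dE/dt = 0.1036 A.
For r ≥ R the full I_d is enclosed: B = μ₀ I_d/(2πr) = (4π×10^-7)(0.1036)/(2π·0.205) = 1.01×10^-7 T.

1.01×10^-7 T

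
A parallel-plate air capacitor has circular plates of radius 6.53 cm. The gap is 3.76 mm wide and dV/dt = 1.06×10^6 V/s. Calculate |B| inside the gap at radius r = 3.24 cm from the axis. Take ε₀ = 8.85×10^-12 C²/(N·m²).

I_d = C dV/dt with C = ε₀πR²/d = 3.154×10^-11 F, so I_d = (3.154×10^-11)(1.06×10^6) = 3.343×10^-5 A.
∮B·dl = μ₀ I_d,enc with I_d,enc = I_d r²/R² = 8.230×10^-6 A; so B = μ₀ I_d,enc/(2πr) = 5.08×10^-11 T.

5.08×10^-11 T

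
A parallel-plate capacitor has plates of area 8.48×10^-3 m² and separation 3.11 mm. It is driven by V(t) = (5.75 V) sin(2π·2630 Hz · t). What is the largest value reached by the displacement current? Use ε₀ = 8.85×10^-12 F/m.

2.29×10^-6 A

C = ε₀A/d = (8.85×10^-12)(8.48×10^-3)/(3.11×10^-3) = 2.413×10^-11 F; ω = 2πf = 1.652×10^4 rad/s.
I_d = C dV/dt, so |I_d|_max = C V₀ ω = (2.413×10^-11)(5.75)(1.652×10^4) = 2.29×10^-6 A.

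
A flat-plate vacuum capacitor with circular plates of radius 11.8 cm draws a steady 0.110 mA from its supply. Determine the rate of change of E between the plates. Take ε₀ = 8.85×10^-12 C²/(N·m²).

2.84×10^8 V/(m·s)

Charge continuity gives I_d = I = 1.10×10^-4 A between the plates.
Inverting I_d = ε₀ A dE/dt gives dE/dt = 1.10×10^-4 / (8.85×10^-12 · 0.04374) = 2.84×10^8 V/(m·s).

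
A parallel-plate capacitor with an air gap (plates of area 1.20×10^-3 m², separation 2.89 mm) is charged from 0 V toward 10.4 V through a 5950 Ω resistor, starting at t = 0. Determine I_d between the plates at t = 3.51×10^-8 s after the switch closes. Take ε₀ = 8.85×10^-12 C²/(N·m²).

3.51×10^-4 A

With C = ε₀A/d = (8.85×10^-12)(1.20×10^-3)/(2.89×10^-3) = 3.675×10^-12 F, the time constant is τ = RC = 2.187×10^-8 s, so t/τ = 1.605 and e^(−t/τ) = 0.2009.
I_d = I_cond = (V₀/R) e^(−t/τ) = (1.748×10^-3)(0.2009) = 3.51×10^-4 A.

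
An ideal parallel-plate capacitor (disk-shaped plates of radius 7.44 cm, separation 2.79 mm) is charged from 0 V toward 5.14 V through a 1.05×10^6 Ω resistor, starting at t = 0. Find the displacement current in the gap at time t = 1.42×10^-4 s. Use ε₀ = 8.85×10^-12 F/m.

4.22×10^-7 A

C = ε₀A/d = (8.85×10^-12)(0.01739)/(2.79×10^-3) = 5.516×10^-11 F and τ = RC = 5.792×10^-5 s. I_d in the gap equals the RC charging current.
I_d(t) = (V₀/R) e^(−t/τ) = 4.895×10^-6 · e^(−2.452) = 4.22×10^-7 A.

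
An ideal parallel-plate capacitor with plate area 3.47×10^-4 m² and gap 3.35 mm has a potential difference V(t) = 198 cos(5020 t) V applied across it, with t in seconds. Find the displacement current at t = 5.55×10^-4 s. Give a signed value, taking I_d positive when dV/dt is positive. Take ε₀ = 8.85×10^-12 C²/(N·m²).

-3.17×10^-7 A

dV/dt = (198)(5020)·−sin(2.7861) = -3.460×10^5 V/s.
I_d = C dV/dt with C = ε₀A/d = (8.85×10^-12)(3.47×10^-4)/(3.35×10^-3) = 9.167×10^-13 F, so I_d = (9.167×10^-13)(-3.460×10^5) = -3.17×10^-7 A.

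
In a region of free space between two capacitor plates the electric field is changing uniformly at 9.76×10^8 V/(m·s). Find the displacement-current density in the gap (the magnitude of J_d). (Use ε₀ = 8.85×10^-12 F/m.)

8.64×10^-3 A/m²

J_d = ε₀ ∂E/∂t, so J_d = 8.64×10^-3 A/m².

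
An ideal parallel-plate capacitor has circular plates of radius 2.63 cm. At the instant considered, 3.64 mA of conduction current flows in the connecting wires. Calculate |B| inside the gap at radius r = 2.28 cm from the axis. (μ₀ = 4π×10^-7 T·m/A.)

2.40×10^-8 T

No conduction current crosses the gap, so I_d there equals the 3.64×10^-3 A in the leads.
An Ampèrian loop of radius r encloses a fraction (r/R)² of I_d. Then B·2πr = μ₀ I_d (r/R)², giving B = μ₀ I_d r/(2πR²) = 2.40×10^-8 T.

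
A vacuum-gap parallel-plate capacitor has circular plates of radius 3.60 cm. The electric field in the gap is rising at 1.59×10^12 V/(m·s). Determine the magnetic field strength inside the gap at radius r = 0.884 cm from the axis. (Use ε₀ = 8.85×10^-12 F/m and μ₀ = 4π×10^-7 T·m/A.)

Through the whole plate area (πR² = 4.072×10^-3 m²), I_d = ε₀ πR² dE/dt = 0.05730 A.
∮B·dl = μ₀ I_d,enc with I_d,enc = I_d r²/R² = 3.455×10^-3 A; so B = μ₀ I_d,enc/(2πr) = 7.82×10^-8 T.

7.82×10^-8 T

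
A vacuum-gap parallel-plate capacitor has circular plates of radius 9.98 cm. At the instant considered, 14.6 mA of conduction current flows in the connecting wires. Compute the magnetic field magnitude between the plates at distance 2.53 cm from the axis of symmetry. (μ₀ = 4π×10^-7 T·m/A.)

7.42×10^-9 T

No conduction current crosses the gap, so I_d there equals the 0.0146 A in the leads.
∮B·dl = μ₀ I_d,enc with I_d,enc = I_d r²/R² = 9.383×10^-4 A; so B = μ₀ I_d,enc/(2πr) = 7.42×10^-9 T.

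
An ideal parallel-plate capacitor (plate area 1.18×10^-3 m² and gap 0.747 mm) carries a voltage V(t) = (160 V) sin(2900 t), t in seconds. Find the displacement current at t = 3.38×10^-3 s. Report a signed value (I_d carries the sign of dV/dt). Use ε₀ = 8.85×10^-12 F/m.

-6.03×10^-6 A

dE/dt = (V₀ω/d)·cos(ωt) with ωt = 9.802 rad: (160)(2900)(-0.9297)/(7.47×10^-4) = -5.775×10^8 V/(m·s).
I_d = ε₀ A dE/dt = (8.85×10^-12)(1.18×10^-3)(-5.775×10^8) = -6.03×10^-6 A.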